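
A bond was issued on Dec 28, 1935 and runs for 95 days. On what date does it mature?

Adding 95 days from December 28, 1935.
December has 31 days, so 31 − 28 = 3 days remain after December 28, 1935; 95 − 3 = 92 left.
January 1936 has 31 days: 92 − 31 = 61 left.
February 1936 has 29 days (1936 is a leap year): 61 − 29 = 32 left.
March 1936 has 31 days: 32 − 31 = 1 left.
1 day into April 1936 → April 1, 1936.

April 1, 1936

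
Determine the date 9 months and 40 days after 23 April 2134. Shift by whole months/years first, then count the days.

Adding 9 months and 40 days from April 23, 2134: first the month/year part, then the days.
month 4 + 9 = 13, which is month 1 of year 2135 → January 2135.
Day 23 is valid in January, giving January 23, 2135.
Now add 40 days from January 23, 2135.
January has 31 days, so 31 − 23 = 8 days remain after January 23, 2135; 40 − 8 = 32 left.
February 2135 has 28 days (2135 is not a leap year): 32 − 28 = 4 left.
4 days into March 2135 → March 4, 2135.

March 4, 2135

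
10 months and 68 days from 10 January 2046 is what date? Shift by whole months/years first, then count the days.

January 17, 2047

Counting forward 10 months and 68 days from January 10, 2046: first the month/year part, then the days.
month 1 + 10 = 11 → November 2046.
Day 10 is valid in November, giving November 10, 2046.
Now add 68 days from November 10, 2046.
November has 30 days, so 30 − 10 = 20 days remain after November 10, 2046; 68 − 20 = 48 left.
December 2046 has 31 days: 48 − 31 = 17 left.
17 days into January 2047 → January 17, 2047.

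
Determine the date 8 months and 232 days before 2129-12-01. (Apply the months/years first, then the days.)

Counting back 8 months and 232 days from December 1, 2129: first the month/year part, then the days.
month 12 − 8 = 4 → April 2129.
Day 1 is valid in April, giving April 1, 2129.
Now subtract 232 days from April 1, 2129.
Going back 1 day from April 1, 2129 reaches the end of the previous month; 232 − 1 = 231 left.
March 2129 has 31 days: 231 − 31 = 200 left.
February 2129 has 28 days (2129 is not a leap year): 200 − 28 = 172 left.
January 2129 has 31 days: 172 − 31 = 141 left.
December 2128 has 31 days: 141 − 31 = 110 left.
November 2128 has 30 days: 110 − 30 = 80 left.
October 2128 has 31 days: 80 − 31 = 49 left.
September 2128 has 30 days: 49 − 30 = 19 left.
August 2128 has 31 days; 31 − 19 = 12 → August 12, 2128.

August 12, 2128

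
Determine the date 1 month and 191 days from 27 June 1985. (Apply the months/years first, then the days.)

February 3, 1986

Counting forward 1 month and 191 days from June 27, 1985: first the month/year part, then the days.
month 6 + 1 = 7 → July 1985.
Day 27 is valid in July, giving July 27, 1985.
Now add 191 days from July 27, 1985.
July has 31 days, so 31 − 27 = 4 days remain after July 27, 1985; 191 − 4 = 187 left.
August 1985 has 31 days: 187 − 31 = 156 left.
September 1985 has 30 days: 156 − 30 = 126 left.
October 1985 has 31 days: 126 − 31 = 95 left.
November 1985 has 30 days: 95 − 30 = 65 left.
December 1985 has 31 days: 65 − 31 = 34 left.
January 1986 has 31 days: 34 − 31 = 3 left.
3 days into February 1986 → February 3, 1986.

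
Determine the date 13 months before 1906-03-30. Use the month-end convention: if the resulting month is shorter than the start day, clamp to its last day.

Subtracting 13 months from March 30, 1906.
month 3 − 13 = -10, which is month 2 of year 1905 → February 1905.
February 1905 has only 28 days (1905 is not a leap year — relevant if February), and the start was day 30, so the date clamps to February 28, 1905.

February 28, 1905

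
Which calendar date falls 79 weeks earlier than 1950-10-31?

Going back 79 weeks = 553 days from October 31, 1950.
Going back 31 days from October 31, 1950 reaches the end of the previous month; 553 − 31 = 522 left.
September 1950 has 30 days: 522 − 30 = 492 left.
August 1950 has 31 days: 492 − 31 = 461 left.
July 1950 has 31 days: 461 − 31 = 430 left.
June 1950 has 30 days: 430 − 30 = 400 left.
May 1950 has 31 days: 400 − 31 = 369 left.
April 1950 has 30 days: 369 − 30 = 339 left.
March 1950 has 31 days: 339 − 31 = 308 left.
February 1950 has 28 days (1950 is not a leap year): 308 − 28 = 280 left.
January 1950 has 31 days: 280 − 31 = 249 left.
December 1949 has 31 days: 249 − 31 = 218 left.
November 1949 has 30 days: 218 − 30 = 188 left.
October 1949 has 31 days: 188 − 31 = 157 left.
September 1949 has 30 days: 157 − 30 = 127 left.
August 1949 has 31 days: 127 − 31 = 96 left.
July 1949 has 31 days: 96 − 31 = 65 left.
June 1949 has 30 days: 65 − 30 = 35 left.
May 1949 has 31 days: 35 − 31 = 4 left.
April 1949 has 30 days; 30 − 4 = 26 → April 26, 1949.

April 26, 1949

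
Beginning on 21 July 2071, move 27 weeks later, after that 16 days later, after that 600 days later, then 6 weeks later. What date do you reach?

Advancing 27 weeks (= 189 days) from July 21, 2071:
July has 31 days, so 31 − 21 = 10 days remain after July 21, 2071; 189 − 10 = 179 left.
August 2071 has 31 days: 179 − 31 = 148 left.
September 2071 has 30 days: 148 − 30 = 118 left.
October 2071 has 31 days: 118 − 31 = 87 left.
November 2071 has 30 days: 87 − 30 = 57 left.
December 2071 has 31 days: 57 − 31 = 26 left.
26 days into January 2072 → January 26, 2072.
Adding 16 days from January 26, 2072:
January has 31 days, so 31 − 26 = 5 days remain after January 26, 2072; 16 − 5 = 11 left.
11 days into February 2072 → February 11, 2072.
Counting forward 600 days from February 11, 2072:
February has 29 days, so 29 − 11 = 18 days remain after February 11, 2072; 600 − 18 = 582 left.
March 2072 has 31 days: 582 − 31 = 551 left.
April 2072 has 30 days: 551 − 30 = 521 left.
May 2072 has 31 days: 521 − 31 = 490 left.
June 2072 has 30 days: 490 − 30 = 460 left.
July 2072 has 31 days: 460 − 31 = 429 left.
August 2072 has 31 days: 429 − 31 = 398 left.
September 2072 has 30 days: 398 − 30 = 368 left.
October 2072 has 31 days: 368 − 31 = 337 left.
November 2072 has 30 days: 337 − 30 = 307 left.
December 2072 has 31 days: 307 − 31 = 276 left.
January 2073 has 31 days: 276 − 31 = 245 left.
February 2073 has 28 days (2073 is not a leap year): 245 − 28 = 217 left.
March 2073 has 31 days: 217 − 31 = 186 left.
April 2073 has 30 days: 186 − 30 = 156 left.
May 2073 has 31 days: 156 − 31 = 125 left.
June 2073 has 30 days: 125 − 30 = 95 left.
July 2073 has 31 days: 95 − 31 = 64 left.
August 2073 has 31 days: 64 − 31 = 33 left.
September 2073 has 30 days: 33 − 30 = 3 left.
3 days into October 2073 → October 3, 2073.
Counting forward 6 weeks (= 42 days) from October 3, 2073:
October has 31 days, so 31 − 3 = 28 days remain after October 3, 2073; 42 − 28 = 14 left.
14 days into November 2073 → November 14, 2073.

November 14, 2073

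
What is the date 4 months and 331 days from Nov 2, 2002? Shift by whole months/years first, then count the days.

Counting forward 4 months and 331 days from November 2, 2002: first the month/year part, then the days.
month 11 + 4 = 15, which is month 3 of year 2003 → March 2003.
Day 2 is valid in March, giving March 2, 2003.
Now add 331 days from March 2, 2003.
March has 31 days, so 31 − 2 = 29 days remain after March 2, 2003; 331 − 29 = 302 left.
April 2003 has 30 days: 302 − 30 = 272 left.
May 2003 has 31 days: 272 − 31 = 241 left.
June 2003 has 30 days: 241 − 30 = 211 left.
July 2003 has 31 days: 211 − 31 = 180 left.
August 2003 has 31 days: 180 − 31 = 149 left.
September 2003 has 30 days: 149 − 30 = 119 left.
October 2003 has 31 days: 119 − 31 = 88 left.
November 2003 has 30 days: 88 − 30 = 58 left.
December 2003 has 31 days: 58 − 31 = 27 left.
27 days into January 2004 → January 27, 2004.

January 27, 2004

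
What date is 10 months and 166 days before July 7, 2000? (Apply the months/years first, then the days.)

Counting back 10 months and 166 days from July 7, 2000: first the month/year part, then the days.
month 7 − 10 = -3, which is month 9 of year 1999 → September 1999.
Day 7 is valid in September, giving September 7, 1999.
Now subtract 166 days from September 7, 1999.
Going back 7 days from September 7, 1999 reaches the end of the previous month; 166 − 7 = 159 left.
August 1999 has 31 days: 159 − 31 = 128 left.
July 1999 has 31 days: 128 − 31 = 97 left.
June 1999 has 30 days: 97 − 30 = 67 left.
May 1999 has 31 days: 67 − 31 = 36 left.
April 1999 has 30 days: 36 − 30 = 6 left.
March 1999 has 31 days; 31 − 6 = 25 → March 25, 1999.

March 25, 1999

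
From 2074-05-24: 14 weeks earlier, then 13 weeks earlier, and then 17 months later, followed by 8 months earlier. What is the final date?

Going back 14 weeks (= 98 days) from May 24, 2074:
Going back 24 days from May 24, 2074 reaches the end of the previous month; 98 − 24 = 74 left.
April 2074 has 30 days: 74 − 30 = 44 left.
March 2074 has 31 days: 44 − 31 = 13 left.
February 2074 has 28 days; 28 − 13 = 15 → February 15, 2074.
Counting back 13 weeks (= 91 days) from February 15, 2074:
Going back 15 days from February 15, 2074 reaches the end of the previous month; 91 − 15 = 76 left.
January 2074 has 31 days: 76 − 31 = 45 left.
December 2073 has 31 days: 45 − 31 = 14 left.
November 2073 has 30 days; 30 − 14 = 16 → November 16, 2073.
Adding 17 months from November 16, 2073:
month 11 + 17 = 28, which is month 4 of year 2075 → April 2075.
Day 16 is valid in April, giving April 16, 2075.
Going back 8 months from April 16, 2075:
month 4 − 8 = -4, which is month 8 of year 2074 → August 2074.
Day 16 is valid in August, giving August 16, 2074.

August 16, 2074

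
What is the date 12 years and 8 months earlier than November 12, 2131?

Going back 12 years and 8 months from November 12, 2131.
-12 years → 2119; month 11 − 8 = 3 → March 2119.
Day 12 is valid in March, giving March 12, 2119.

March 12, 2119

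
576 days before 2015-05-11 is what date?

October 12, 2013

Subtracting 576 days from May 11, 2015.
Going back 11 days from May 11, 2015 reaches the end of the previous month; 576 − 11 = 565 left.
April 2015 has 30 days: 565 − 30 = 535 left.
March 2015 has 31 days: 535 − 31 = 504 left.
February 2015 has 28 days (2015 is not a leap year): 504 − 28 = 476 left.
January 2015 has 31 days: 476 − 31 = 445 left.
December 2014 has 31 days: 445 − 31 = 414 left.
November 2014 has 30 days: 414 − 30 = 384 left.
October 2014 has 31 days: 384 − 31 = 353 left.
September 2014 has 30 days: 353 − 30 = 323 left.
August 2014 has 31 days: 323 − 31 = 292 left.
July 2014 has 31 days: 292 − 31 = 261 left.
June 2014 has 30 days: 261 − 30 = 231 left.
May 2014 has 31 days: 231 − 31 = 200 left.
April 2014 has 30 days: 200 − 30 = 170 left.
March 2014 has 31 days: 170 − 31 = 139 left.
February 2014 has 28 days (2014 is not a leap year): 139 − 28 = 111 left.
January 2014 has 31 days: 111 − 31 = 80 left.
December 2013 has 31 days: 80 − 31 = 49 left.
November 2013 has 30 days: 49 − 30 = 19 left.
October 2013 has 31 days; 31 − 19 = 12 → October 12, 2013.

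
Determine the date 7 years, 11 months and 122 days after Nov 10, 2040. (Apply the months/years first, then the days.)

February 9, 2049

Advancing 7 years, 11 months and 122 days from November 10, 2040: first the month/year part, then the days.
+7 years → 2047; month 11 + 11 = 22, which is month 10 of year 2048 → October 2048.
Day 10 is valid in October, giving October 10, 2048.
Now add 122 days from October 10, 2048.
October has 31 days, so 31 − 10 = 21 days remain after October 10, 2048; 122 − 21 = 101 left.
November 2048 has 30 days: 101 − 30 = 71 left.
December 2048 has 31 days: 71 − 31 = 40 left.
January 2049 has 31 days: 40 − 31 = 9 left.
9 days into February 2049 → February 9, 2049.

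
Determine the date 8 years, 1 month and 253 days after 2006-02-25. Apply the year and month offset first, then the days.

December 3, 2014

Advancing 8 years, 1 month and 253 days from February 25, 2006: first the month/year part, then the days.
+8 years → 2014; month 2 + 1 = 3 → March 2014.
Day 25 is valid in March, giving March 25, 2014.
Now add 253 days from March 25, 2014.
March has 31 days, so 31 − 25 = 6 days remain after March 25, 2014; 253 − 6 = 247 left.
April 2014 has 30 days: 247 − 30 = 217 left.
May 2014 has 31 days: 217 − 31 = 186 left.
June 2014 has 30 days: 186 − 30 = 156 left.
July 2014 has 31 days: 156 − 31 = 125 left.
August 2014 has 31 days: 125 − 31 = 94 left.
September 2014 has 30 days: 94 − 30 = 64 left.
October 2014 has 31 days: 64 − 31 = 33 left.
November 2014 has 30 days: 33 − 30 = 3 left.
3 days into December 2014 → December 3, 2014.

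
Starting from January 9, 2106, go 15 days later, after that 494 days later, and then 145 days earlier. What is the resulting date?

January 8, 2107

Counting forward 15 days from January 9, 2106:
January has 31 days; 9 + 15 = 24, still in January.
Advancing 494 days from January 24, 2106:
January has 31 days, so 31 − 24 = 7 days remain after January 24, 2106; 494 − 7 = 487 left.
February 2106 has 28 days (2106 is not a leap year): 487 − 28 = 459 left.
March 2106 has 31 days: 459 − 31 = 428 left.
April 2106 has 30 days: 428 − 30 = 398 left.
May 2106 has 31 days: 398 − 31 = 367 left.
June 2106 has 30 days: 367 − 30 = 337 left.
July 2106 has 31 days: 337 − 31 = 306 left.
August 2106 has 31 days: 306 − 31 = 275 left.
September 2106 has 30 days: 275 − 30 = 245 left.
October 2106 has 31 days: 245 − 31 = 214 left.
November 2106 has 30 days: 214 − 30 = 184 left.
December 2106 has 31 days: 184 − 31 = 153 left.
January 2107 has 31 days: 153 − 31 = 122 left.
February 2107 has 28 days (2107 is not a leap year): 122 − 28 = 94 left.
March 2107 has 31 days: 94 − 31 = 63 left.
April 2107 has 30 days: 63 − 30 = 33 left.
May 2107 has 31 days: 33 − 31 = 2 left.
2 days into June 2107 → June 2, 2107.
Counting back 145 days from June 2, 2107:
Going back 2 days from June 2, 2107 reaches the end of the previous month; 145 − 2 = 143 left.
May 2107 has 31 days: 143 − 31 = 112 left.
April 2107 has 30 days: 112 − 30 = 82 left.
March 2107 has 31 days: 82 − 31 = 51 left.
February 2107 has 28 days (2107 is not a leap year): 51 − 28 = 23 left.
January 2107 has 31 days; 31 − 23 = 8 → January 8, 2107.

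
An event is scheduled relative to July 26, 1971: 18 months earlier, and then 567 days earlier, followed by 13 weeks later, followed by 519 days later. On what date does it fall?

March 10, 1970

Counting back 18 months from July 26, 1971:
month 7 − 18 = -11, which is month 1 of year 1970 → January 1970.
Day 26 is valid in January, giving January 26, 1970.
Going back 567 days from January 26, 1970:
Going back 26 days from January 26, 1970 reaches the end of the previous month; 567 − 26 = 541 left.
December 1969 has 31 days: 541 − 31 = 510 left.
November 1969 has 30 days: 510 − 30 = 480 left.
October 1969 has 31 days: 480 − 31 = 449 left.
September 1969 has 30 days: 449 − 30 = 419 left.
August 1969 has 31 days: 419 − 31 = 388 left.
July 1969 has 31 days: 388 − 31 = 357 left.
June 1969 has 30 days: 357 − 30 = 327 left.
May 1969 has 31 days: 327 − 31 = 296 left.
April 1969 has 30 days: 296 − 30 = 266 left.
March 1969 has 31 days: 266 − 31 = 235 left.
February 1969 has 28 days (1969 is not a leap year): 235 − 28 = 207 left.
January 1969 has 31 days: 207 − 31 = 176 left.
December 1968 has 31 days: 176 − 31 = 145 left.
November 1968 has 30 days: 145 − 30 = 115 left.
October 1968 has 31 days: 115 − 31 = 84 left.
September 1968 has 30 days: 84 − 30 = 54 left.
August 1968 has 31 days: 54 − 31 = 23 left.
July 1968 has 31 days; 31 − 23 = 8 → July 8, 1968.
Counting forward 13 weeks (= 91 days) from July 8, 1968:
July has 31 days, so 31 − 8 = 23 days remain after July 8, 1968; 91 − 23 = 68 left.
August 1968 has 31 days: 68 − 31 = 37 left.
September 1968 has 30 days: 37 − 30 = 7 left.
7 days into October 1968 → October 7, 1968.
Advancing 519 days from October 7, 1968:
October has 31 days, so 31 − 7 = 24 days remain after October 7, 1968; 519 − 24 = 495 left.
November 1968 has 30 days: 495 − 30 = 465 left.
December 1968 has 31 days: 465 − 31 = 434 left.
January 1969 has 31 days: 434 − 31 = 403 left.
February 1969 has 28 days (1969 is not a leap year): 403 − 28 = 375 left.
March 1969 has 31 days: 375 − 31 = 344 left.
April 1969 has 30 days: 344 − 30 = 314 left.
May 1969 has 31 days: 314 − 31 = 283 left.
June 1969 has 30 days: 283 − 30 = 253 left.
July 1969 has 31 days: 253 − 31 = 222 left.
August 1969 has 31 days: 222 − 31 = 191 left.
September 1969 has 30 days: 191 − 30 = 161 left.
October 1969 has 31 days: 161 − 31 = 130 left.
November 1969 has 30 days: 130 − 30 = 100 left.
December 1969 has 31 days: 100 − 31 = 69 left.
January 1970 has 31 days: 69 − 31 = 38 left.
February 1970 has 28 days (1970 is not a leap year): 38 − 28 = 10 left.
10 days into March 1970 → March 10, 1970.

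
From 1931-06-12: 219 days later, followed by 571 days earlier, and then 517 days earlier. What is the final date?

January 24, 1929

Adding 219 days from June 12, 1931:
June has 30 days, so 30 − 12 = 18 days remain after June 12, 1931; 219 − 18 = 201 left.
July 1931 has 31 days: 201 − 31 = 170 left.
August 1931 has 31 days: 170 − 31 = 139 left.
September 1931 has 30 days: 139 − 30 = 109 left.
October 1931 has 31 days: 109 − 31 = 78 left.
November 1931 has 30 days: 78 − 30 = 48 left.
December 1931 has 31 days: 48 − 31 = 17 left.
17 days into January 1932 → January 17, 1932.
Going back 571 days from January 17, 1932:
Going back 17 days from January 17, 1932 reaches the end of the previous month; 571 − 17 = 554 left.
December 1931 has 31 days: 554 − 31 = 523 left.
November 1931 has 30 days: 523 − 30 = 493 left.
October 1931 has 31 days: 493 − 31 = 462 left.
September 1931 has 30 days: 462 − 30 = 432 left.
August 1931 has 31 days: 432 − 31 = 401 left.
July 1931 has 31 days: 401 − 31 = 370 left.
June 1931 has 30 days: 370 − 30 = 340 left.
May 1931 has 31 days: 340 − 31 = 309 left.
April 1931 has 30 days: 309 − 30 = 279 left.
March 1931 has 31 days: 279 − 31 = 248 left.
February 1931 has 28 days (1931 is not a leap year): 248 − 28 = 220 left.
January 1931 has 31 days: 220 − 31 = 189 left.
December 1930 has 31 days: 189 − 31 = 158 left.
November 1930 has 30 days: 158 − 30 = 128 left.
October 1930 has 31 days: 128 − 31 = 97 left.
September 1930 has 30 days: 97 − 30 = 67 left.
August 1930 has 31 days: 67 − 31 = 36 left.
July 1930 has 31 days: 36 − 31 = 5 left.
June 1930 has 30 days; 30 − 5 = 25 → June 25, 1930.
Subtracting 517 days from June 25, 1930:
Going back 25 days from June 25, 1930 reaches the end of the previous month; 517 − 25 = 492 left.
May 1930 has 31 days: 492 − 31 = 461 left.
April 1930 has 30 days: 461 − 30 = 431 left.
March 1930 has 31 days: 431 − 31 = 400 left.
February 1930 has 28 days (1930 is not a leap year): 400 − 28 = 372 left.
January 1930 has 31 days: 372 − 31 = 341 left.
December 1929 has 31 days: 341 − 31 = 310 left.
November 1929 has 30 days: 310 − 30 = 280 left.
October 1929 has 31 days: 280 − 31 = 249 left.
September 1929 has 30 days: 249 − 30 = 219 left.
August 1929 has 31 days: 219 − 31 = 188 left.
July 1929 has 31 days: 188 − 31 = 157 left.
June 1929 has 30 days: 157 − 30 = 127 left.
May 1929 has 31 days: 127 − 31 = 96 left.
April 1929 has 30 days: 96 − 30 = 66 left.
March 1929 has 31 days: 66 − 31 = 35 left.
February 1929 has 28 days (1929 is not a leap year): 35 − 28 = 7 left.
January 1929 has 31 days; 31 − 7 = 24 → January 24, 1929.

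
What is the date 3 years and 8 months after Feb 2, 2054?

October 2, 2057

Advancing 3 years and 8 months from February 2, 2054.
+3 years → 2057; month 2 + 8 = 10 → October 2057.
Day 2 is valid in October, giving October 2, 2057.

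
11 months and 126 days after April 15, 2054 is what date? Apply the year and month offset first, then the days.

Advancing 11 months and 126 days from April 15, 2054: first the month/year part, then the days.
month 4 + 11 = 15, which is month 3 of year 2055 → March 2055.
Day 15 is valid in March, giving March 15, 2055.
Now add 126 days from March 15, 2055.
March has 31 days, so 31 − 15 = 16 days remain after March 15, 2055; 126 − 16 = 110 left.
April 2055 has 30 days: 110 − 30 = 80 left.
May 2055 has 31 days: 80 − 31 = 49 left.
June 2055 has 30 days: 49 − 30 = 19 left.
19 days into July 2055 → July 19, 2055.

July 19, 2055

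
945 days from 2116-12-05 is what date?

July 8, 2119

Counting forward 945 days from December 5, 2116.
December has 31 days, so 31 − 5 = 26 days remain after December 5, 2116; 945 − 26 = 919 left.
January 2117 has 31 days: 919 − 31 = 888 left.
February 2117 has 28 days (2117 is not a leap year): 888 − 28 = 860 left.
March 2117 has 31 days: 860 − 31 = 829 left.
April 2117 has 30 days: 829 − 30 = 799 left.
May 2117 has 31 days: 799 − 31 = 768 left.
June 2117 has 30 days: 768 − 30 = 738 left.
July 2117 has 31 days: 738 − 31 = 707 left.
August 2117 has 31 days: 707 − 31 = 676 left.
September 2117 has 30 days: 676 − 30 = 646 left.
October 2117 has 31 days: 646 − 31 = 615 left.
November 2117 has 30 days: 615 − 30 = 585 left.
December 2117 has 31 days: 585 − 31 = 554 left.
January 2118 has 31 days: 554 − 31 = 523 left.
February 2118 has 28 days (2118 is not a leap year): 523 − 28 = 495 left.
March 2118 has 31 days: 495 − 31 = 464 left.
April 2118 has 30 days: 464 − 30 = 434 left.
May 2118 has 31 days: 434 − 31 = 403 left.
June 2118 has 30 days: 403 − 30 = 373 left.
July 2118 has 31 days: 373 − 31 = 342 left.
August 2118 has 31 days: 342 − 31 = 311 left.
September 2118 has 30 days: 311 − 30 = 281 left.
October 2118 has 31 days: 281 − 31 = 250 left.
November 2118 has 30 days: 250 − 30 = 220 left.
December 2118 has 31 days: 220 − 31 = 189 left.
January 2119 has 31 days: 189 − 31 = 158 left.
February 2119 has 28 days (2119 is not a leap year): 158 − 28 = 130 left.
March 2119 has 31 days: 130 − 31 = 99 left.
April 2119 has 30 days: 99 − 30 = 69 left.
May 2119 has 31 days: 69 − 31 = 38 left.
June 2119 has 30 days: 38 − 30 = 8 left.
8 days into July 2119 → July 8, 2119.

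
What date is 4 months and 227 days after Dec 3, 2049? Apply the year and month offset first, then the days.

Adding 4 months and 227 days from December 3, 2049: first the month/year part, then the days.
month 12 + 4 = 16, which is month 4 of year 2050 → April 2050.
Day 3 is valid in April, giving April 3, 2050.
Now add 227 days from April 3, 2050.
April has 30 days, so 30 − 3 = 27 days remain after April 3, 2050; 227 − 27 = 200 left.
May 2050 has 31 days: 200 − 31 = 169 left.
June 2050 has 30 days: 169 − 30 = 139 left.
July 2050 has 31 days: 139 − 31 = 108 left.
August 2050 has 31 days: 108 − 31 = 77 left.
September 2050 has 30 days: 77 − 30 = 47 left.
October 2050 has 31 days: 47 − 31 = 16 left.
16 days into November 2050 → November 16, 2050.

November 16, 2050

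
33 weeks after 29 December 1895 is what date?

Advancing 33 weeks = 231 days from December 29, 1895.
December has 31 days, so 31 − 29 = 2 days remain after December 29, 1895; 231 − 2 = 229 left.
January 1896 has 31 days: 229 − 31 = 198 left.
February 1896 has 29 days (1896 is a leap year): 198 − 29 = 169 left.
March 1896 has 31 days: 169 − 31 = 138 left.
April 1896 has 30 days: 138 − 30 = 108 left.
May 1896 has 31 days: 108 − 31 = 77 left.
June 1896 has 30 days: 77 − 30 = 47 left.
July 1896 has 31 days: 47 − 31 = 16 left.
16 days into August 1896 → August 16, 1896.

August 16, 1896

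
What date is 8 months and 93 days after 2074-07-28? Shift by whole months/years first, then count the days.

Advancing 8 months and 93 days from July 28, 2074: first the month/year part, then the days.
month 7 + 8 = 15, which is month 3 of year 2075 → March 2075.
Day 28 is valid in March, giving March 28, 2075.
Now add 93 days from March 28, 2075.
March has 31 days, so 31 − 28 = 3 days remain after March 28, 2075; 93 − 3 = 90 left.
April 2075 has 30 days: 90 − 30 = 60 left.
May 2075 has 31 days: 60 − 31 = 29 left.
29 days into June 2075 → June 29, 2075.

June 29, 2075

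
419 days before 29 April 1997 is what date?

Counting back 419 days from April 29, 1997.
Going back 29 days from April 29, 1997 reaches the end of the previous month; 419 − 29 = 390 left.
March 1997 has 31 days: 390 − 31 = 359 left.
February 1997 has 28 days (1997 is not a leap year): 359 − 28 = 331 left.
January 1997 has 31 days: 331 − 31 = 300 left.
December 1996 has 31 days: 300 − 31 = 269 left.
November 1996 has 30 days: 269 − 30 = 239 left.
October 1996 has 31 days: 239 − 31 = 208 left.
September 1996 has 30 days: 208 − 30 = 178 left.
August 1996 has 31 days: 178 − 31 = 147 left.
July 1996 has 31 days: 147 − 31 = 116 left.
June 1996 has 30 days: 116 − 30 = 86 left.
May 1996 has 31 days: 86 − 31 = 55 left.
April 1996 has 30 days: 55 − 30 = 25 left.
March 1996 has 31 days; 31 − 25 = 6 → March 6, 1996.

March 6, 1996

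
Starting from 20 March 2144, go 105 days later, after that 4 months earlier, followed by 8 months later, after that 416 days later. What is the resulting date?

December 24, 2145

Advancing 105 days from March 20, 2144:
March has 31 days, so 31 − 20 = 11 days remain after March 20, 2144; 105 − 11 = 94 left.
April 2144 has 30 days: 94 − 30 = 64 left.
May 2144 has 31 days: 64 − 31 = 33 left.
June 2144 has 30 days: 33 − 30 = 3 left.
3 days into July 2144 → July 3, 2144.
Subtracting 4 months from July 3, 2144:
month 7 − 4 = 3 → March 2144.
Day 3 is valid in March, giving March 3, 2144.
Adding 8 months from March 3, 2144:
month 3 + 8 = 11 → November 2144.
Day 3 is valid in November, giving November 3, 2144.
Adding 416 days from November 3, 2144:
November has 30 days, so 30 − 3 = 27 days remain after November 3, 2144; 416 − 27 = 389 left.
December 2144 has 31 days: 389 − 31 = 358 left.
January 2145 has 31 days: 358 − 31 = 327 left.
February 2145 has 28 days (2145 is not a leap year): 327 − 28 = 299 left.
March 2145 has 31 days: 299 − 31 = 268 left.
April 2145 has 30 days: 268 − 30 = 238 left.
May 2145 has 31 days: 238 − 31 = 207 left.
June 2145 has 30 days: 207 − 30 = 177 left.
July 2145 has 31 days: 177 − 31 = 146 left.
August 2145 has 31 days: 146 − 31 = 115 left.
September 2145 has 30 days: 115 − 30 = 85 left.
October 2145 has 31 days: 85 − 31 = 54 left.
November 2145 has 30 days: 54 − 30 = 24 left.
24 days into December 2145 → December 24, 2145.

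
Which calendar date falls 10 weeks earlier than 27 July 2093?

May 18, 2093

Going back 10 weeks = 70 days from July 27, 2093.
Going back 27 days from July 27, 2093 reaches the end of the previous month; 70 − 27 = 43 left.
June 2093 has 30 days: 43 − 30 = 13 left.
May 2093 has 31 days; 31 − 13 = 18 → May 18, 2093.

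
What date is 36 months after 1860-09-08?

Adding 36 months from September 8, 1860.
month 9 + 36 = 45, which is month 9 of year 1863 → September 1863.
Day 8 is valid in September, giving September 8, 1863.

September 8, 1863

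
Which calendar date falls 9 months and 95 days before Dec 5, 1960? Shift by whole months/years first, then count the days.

Counting back 9 months and 95 days from December 5, 1960: first the month/year part, then the days.
month 12 − 9 = 3 → March 1960.
Day 5 is valid in March, giving March 5, 1960.
Now subtract 95 days from March 5, 1960.
Going back 5 days from March 5, 1960 reaches the end of the previous month; 95 − 5 = 90 left.
February 1960 has 29 days (1960 is a leap year): 90 − 29 = 61 left.
January 1960 has 31 days: 61 − 31 = 30 left.
December 1959 has 31 days; 31 − 30 = 1 → December 1, 1959.

December 1, 1959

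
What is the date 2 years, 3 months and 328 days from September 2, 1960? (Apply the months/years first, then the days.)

Counting forward 2 years, 3 months and 328 days from September 2, 1960: first the month/year part, then the days.
+2 years → 1962; month 9 + 3 = 12 → December 1962.
Day 2 is valid in December, giving December 2, 1962.
Now add 328 days from December 2, 1962.
December has 31 days, so 31 − 2 = 29 days remain after December 2, 1962; 328 − 29 = 299 left.
January 1963 has 31 days: 299 − 31 = 268 left.
February 1963 has 28 days (1963 is not a leap year): 268 − 28 = 240 left.
March 1963 has 31 days: 240 − 31 = 209 left.
April 1963 has 30 days: 209 − 30 = 179 left.
May 1963 has 31 days: 179 − 31 = 148 left.
June 1963 has 30 days: 148 − 30 = 118 left.
July 1963 has 31 days: 118 − 31 = 87 left.
August 1963 has 31 days: 87 − 31 = 56 left.
September 1963 has 30 days: 56 − 30 = 26 left.
26 days into October 1963 → October 26, 1963.

October 26, 1963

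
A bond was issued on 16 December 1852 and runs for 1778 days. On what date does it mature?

October 29, 1857

Counting forward 1778 days from December 16, 1852.
December has 31 days, so 31 − 16 = 15 days remain after December 16, 1852; 1778 − 15 = 1763 left.
January 1853 has 31 days: 1763 − 31 = 1732 left.
February 1853 has 28 days (1853 is not a leap year): 1732 − 28 = 1704 left.
March 1853 has 31 days: 1704 − 31 = 1673 left.
April 1853 has 30 days: 1673 − 30 = 1643 left.
May 1853 has 31 days: 1643 − 31 = 1612 left.
June 1853 has 30 days: 1612 − 30 = 1582 left.
July 1853 has 31 days: 1582 − 31 = 1551 left.
August 1853 has 31 days: 1551 − 31 = 1520 left.
September 1853 has 30 days: 1520 − 30 = 1490 left.
October 1853 has 31 days: 1490 − 31 = 1459 left.
November 1853 has 30 days: 1459 − 30 = 1429 left.
December 1853 has 31 days: 1429 − 31 = 1398 left.
January 1854 has 31 days: 1398 − 31 = 1367 left.
February 1854 has 28 days (1854 is not a leap year): 1367 − 28 = 1339 left.
March 1854 has 31 days: 1339 − 31 = 1308 left.
April 1854 has 30 days: 1308 − 30 = 1278 left.
May 1854 has 31 days: 1278 − 31 = 1247 left.
June 1854 has 30 days: 1247 − 30 = 1217 left.
July 1854 has 31 days: 1217 − 31 = 1186 left.
August 1854 has 31 days: 1186 − 31 = 1155 left.
September 1854 has 30 days: 1155 − 30 = 1125 left.
October 1854 has 31 days: 1125 − 31 = 1094 left.
November 1854 has 30 days: 1094 − 30 = 1064 left.
December 1854 has 31 days: 1064 − 31 = 1033 left.
January 1855 has 31 days: 1033 − 31 = 1002 left.
February 1855 has 28 days (1855 is not a leap year): 1002 − 28 = 974 left.
March 1855 has 31 days: 974 − 31 = 943 left.
April 1855 has 30 days: 943 − 30 = 913 left.
May 1855 has 31 days: 913 − 31 = 882 left.
June 1855 has 30 days: 882 − 30 = 852 left.
July 1855 has 31 days: 852 − 31 = 821 left.
August 1855 has 31 days: 821 − 31 = 790 left.
September 1855 has 30 days: 790 − 30 = 760 left.
October 1855 has 31 days: 760 − 31 = 729 left.
November 1855 has 30 days: 729 − 30 = 699 left.
December 1855 has 31 days: 699 − 31 = 668 left.
January 1856 has 31 days: 668 − 31 = 637 left.
February 1856 has 29 days (1856 is a leap year): 637 − 29 = 608 left.
March 1856 has 31 days: 608 − 31 = 577 left.
April 1856 has 30 days: 577 − 30 = 547 left.
May 1856 has 31 days: 547 − 31 = 516 left.
June 1856 has 30 days: 516 − 30 = 486 left.
July 1856 has 31 days: 486 − 31 = 455 left.
August 1856 has 31 days: 455 − 31 = 424 left.
September 1856 has 30 days: 424 − 30 = 394 left.
October 1856 has 31 days: 394 − 31 = 363 left.
November 1856 has 30 days: 363 − 30 = 333 left.
December 1856 has 31 days: 333 − 31 = 302 left.
January 1857 has 31 days: 302 − 31 = 271 left.
February 1857 has 28 days (1857 is not a leap year): 271 − 28 = 243 left.
March 1857 has 31 days: 243 − 31 = 212 left.
April 1857 has 30 days: 212 − 30 = 182 left.
May 1857 has 31 days: 182 − 31 = 151 left.
June 1857 has 30 days: 151 − 30 = 121 left.
July 1857 has 31 days: 121 − 31 = 90 left.
August 1857 has 31 days: 90 − 31 = 59 left.
September 1857 has 30 days: 59 − 30 = 29 left.
29 days into October 1857 → October 29, 1857.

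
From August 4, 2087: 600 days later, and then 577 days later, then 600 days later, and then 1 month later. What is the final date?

Counting forward 600 days from August 4, 2087:
August has 31 days, so 31 − 4 = 27 days remain after August 4, 2087; 600 − 27 = 573 left.
September 2087 has 30 days: 573 − 30 = 543 left.
October 2087 has 31 days: 543 − 31 = 512 left.
November 2087 has 30 days: 512 − 30 = 482 left.
December 2087 has 31 days: 482 − 31 = 451 left.
January 2088 has 31 days: 451 − 31 = 420 left.
February 2088 has 29 days (2088 is a leap year): 420 − 29 = 391 left.
March 2088 has 31 days: 391 − 31 = 360 left.
April 2088 has 30 days: 360 − 30 = 330 left.
May 2088 has 31 days: 330 − 31 = 299 left.
June 2088 has 30 days: 299 − 30 = 269 left.
July 2088 has 31 days: 269 − 31 = 238 left.
August 2088 has 31 days: 238 − 31 = 207 left.
September 2088 has 30 days: 207 − 30 = 177 left.
October 2088 has 31 days: 177 − 31 = 146 left.
November 2088 has 30 days: 146 − 30 = 116 left.
December 2088 has 31 days: 116 − 31 = 85 left.
January 2089 has 31 days: 85 − 31 = 54 left.
February 2089 has 28 days (2089 is not a leap year): 54 − 28 = 26 left.
26 days into March 2089 → March 26, 2089.
Adding 577 days from March 26, 2089:
March has 31 days, so 31 − 26 = 5 days remain after March 26, 2089; 577 − 5 = 572 left.
April 2089 has 30 days: 572 − 30 = 542 left.
May 2089 has 31 days: 542 − 31 = 511 left.
June 2089 has 30 days: 511 − 30 = 481 left.
July 2089 has 31 days: 481 − 31 = 450 left.
August 2089 has 31 days: 450 − 31 = 419 left.
September 2089 has 30 days: 419 − 30 = 389 left.
October 2089 has 31 days: 389 − 31 = 358 left.
November 2089 has 30 days: 358 − 30 = 328 left.
December 2089 has 31 days: 328 − 31 = 297 left.
January 2090 has 31 days: 297 − 31 = 266 left.
February 2090 has 28 days (2090 is not a leap year): 266 − 28 = 238 left.
March 2090 has 31 days: 238 − 31 = 207 left.
April 2090 has 30 days: 207 − 30 = 177 left.
May 2090 has 31 days: 177 − 31 = 146 left.
June 2090 has 30 days: 146 − 30 = 116 left.
July 2090 has 31 days: 116 − 31 = 85 left.
August 2090 has 31 days: 85 − 31 = 54 left.
September 2090 has 30 days: 54 − 30 = 24 left.
24 days into October 2090 → October 24, 2090.
Advancing 600 days from October 24, 2090:
October has 31 days, so 31 − 24 = 7 days remain after October 24, 2090; 600 − 7 = 593 left.
November 2090 has 30 days: 593 − 30 = 563 left.
December 2090 has 31 days: 563 − 31 = 532 left.
January 2091 has 31 days: 532 − 31 = 501 left.
February 2091 has 28 days (2091 is not a leap year): 501 − 28 = 473 left.
March 2091 has 31 days: 473 − 31 = 442 left.
April 2091 has 30 days: 442 − 30 = 412 left.
May 2091 has 31 days: 412 − 31 = 381 left.
June 2091 has 30 days: 381 − 30 = 351 left.
July 2091 has 31 days: 351 − 31 = 320 left.
August 2091 has 31 days: 320 − 31 = 289 left.
September 2091 has 30 days: 289 − 30 = 259 left.
October 2091 has 31 days: 259 − 31 = 228 left.
November 2091 has 30 days: 228 − 30 = 198 left.
December 2091 has 31 days: 198 − 31 = 167 left.
January 2092 has 31 days: 167 − 31 = 136 left.
February 2092 has 29 days (2092 is a leap year): 136 − 29 = 107 left.
March 2092 has 31 days: 107 − 31 = 76 left.
April 2092 has 30 days: 76 − 30 = 46 left.
May 2092 has 31 days: 46 − 31 = 15 left.
15 days into June 2092 → June 15, 2092.
Counting forward 1 month from June 15, 2092:
month 6 + 1 = 7 → July 2092.
Day 15 is valid in July, giving July 15, 2092.

July 15, 2092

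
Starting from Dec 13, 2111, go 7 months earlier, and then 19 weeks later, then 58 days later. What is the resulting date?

Counting back 7 months from December 13, 2111:
month 12 − 7 = 5 → May 2111.
Day 13 is valid in May, giving May 13, 2111.
Counting forward 19 weeks (= 133 days) from May 13, 2111:
May has 31 days, so 31 − 13 = 18 days remain after May 13, 2111; 133 − 18 = 115 left.
June 2111 has 30 days: 115 − 30 = 85 left.
July 2111 has 31 days: 85 − 31 = 54 left.
August 2111 has 31 days: 54 − 31 = 23 left.
23 days into September 2111 → September 23, 2111.
Counting forward 58 days from September 23, 2111:
September has 30 days, so 30 − 23 = 7 days remain after September 23, 2111; 58 − 7 = 51 left.
October 2111 has 31 days: 51 − 31 = 20 left.
20 days into November 2111 → November 20, 2111.

November 20, 2111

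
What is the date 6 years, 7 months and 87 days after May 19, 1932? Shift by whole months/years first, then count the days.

March 16, 1939

Adding 6 years, 7 months and 87 days from May 19, 1932: first the month/year part, then the days.
+6 years → 1938; month 5 + 7 = 12 → December 1938.
Day 19 is valid in December, giving December 19, 1938.
Now add 87 days from December 19, 1938.
December has 31 days, so 31 − 19 = 12 days remain after December 19, 1938; 87 − 12 = 75 left.
January 1939 has 31 days: 75 − 31 = 44 left.
February 1939 has 28 days (1939 is not a leap year): 44 − 28 = 16 left.
16 days into March 1939 → March 16, 1939.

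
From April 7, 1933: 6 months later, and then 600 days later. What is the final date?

May 30, 1935

Counting forward 6 months from April 7, 1933:
month 4 + 6 = 10 → October 1933.
Day 7 is valid in October, giving October 7, 1933.
Adding 600 days from October 7, 1933:
October has 31 days, so 31 − 7 = 24 days remain after October 7, 1933; 600 − 24 = 576 left.
November 1933 has 30 days: 576 − 30 = 546 left.
December 1933 has 31 days: 546 − 31 = 515 left.
January 1934 has 31 days: 515 − 31 = 484 left.
February 1934 has 28 days (1934 is not a leap year): 484 − 28 = 456 left.
March 1934 has 31 days: 456 − 31 = 425 left.
April 1934 has 30 days: 425 − 30 = 395 left.
May 1934 has 31 days: 395 − 31 = 364 left.
June 1934 has 30 days: 364 − 30 = 334 left.
July 1934 has 31 days: 334 − 31 = 303 left.
August 1934 has 31 days: 303 − 31 = 272 left.
September 1934 has 30 days: 272 − 30 = 242 left.
October 1934 has 31 days: 242 − 31 = 211 left.
November 1934 has 30 days: 211 − 30 = 181 left.
December 1934 has 31 days: 181 − 31 = 150 left.
January 1935 has 31 days: 150 − 31 = 119 left.
February 1935 has 28 days (1935 is not a leap year): 119 − 28 = 91 left.
March 1935 has 31 days: 91 − 31 = 60 left.
April 1935 has 30 days: 60 − 30 = 30 left.
30 days into May 1935 → May 30, 1935.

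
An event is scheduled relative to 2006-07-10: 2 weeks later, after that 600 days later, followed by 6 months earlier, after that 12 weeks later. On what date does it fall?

December 8, 2007

Advancing 2 weeks (= 14 days) from July 10, 2006:
July has 31 days; 10 + 14 = 24, still in July.
Advancing 600 days from July 24, 2006:
July has 31 days, so 31 − 24 = 7 days remain after July 24, 2006; 600 − 7 = 593 left.
August 2006 has 31 days: 593 − 31 = 562 left.
September 2006 has 30 days: 562 − 30 = 532 left.
October 2006 has 31 days: 532 − 31 = 501 left.
November 2006 has 30 days: 501 − 30 = 471 left.
December 2006 has 31 days: 471 − 31 = 440 left.
January 2007 has 31 days: 440 − 31 = 409 left.
February 2007 has 28 days (2007 is not a leap year): 409 − 28 = 381 left.
March 2007 has 31 days: 381 − 31 = 350 left.
April 2007 has 30 days: 350 − 30 = 320 left.
May 2007 has 31 days: 320 − 31 = 289 left.
June 2007 has 30 days: 289 − 30 = 259 left.
July 2007 has 31 days: 259 − 31 = 228 left.
August 2007 has 31 days: 228 − 31 = 197 left.
September 2007 has 30 days: 197 − 30 = 167 left.
October 2007 has 31 days: 167 − 31 = 136 left.
November 2007 has 30 days: 136 − 30 = 106 left.
December 2007 has 31 days: 106 − 31 = 75 left.
January 2008 has 31 days: 75 − 31 = 44 left.
February 2008 has 29 days (2008 is a leap year): 44 − 29 = 15 left.
15 days into March 2008 → March 15, 2008.
Counting back 6 months from March 15, 2008:
month 3 − 6 = -3, which is month 9 of year 2007 → September 2007.
Day 15 is valid in September, giving September 15, 2007.
Counting forward 12 weeks (= 84 days) from September 15, 2007:
September has 30 days, so 30 − 15 = 15 days remain after September 15, 2007; 84 − 15 = 69 left.
October 2007 has 31 days: 69 − 31 = 38 left.
November 2007 has 30 days: 38 − 30 = 8 left.
8 days into December 2007 → December 8, 2007.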